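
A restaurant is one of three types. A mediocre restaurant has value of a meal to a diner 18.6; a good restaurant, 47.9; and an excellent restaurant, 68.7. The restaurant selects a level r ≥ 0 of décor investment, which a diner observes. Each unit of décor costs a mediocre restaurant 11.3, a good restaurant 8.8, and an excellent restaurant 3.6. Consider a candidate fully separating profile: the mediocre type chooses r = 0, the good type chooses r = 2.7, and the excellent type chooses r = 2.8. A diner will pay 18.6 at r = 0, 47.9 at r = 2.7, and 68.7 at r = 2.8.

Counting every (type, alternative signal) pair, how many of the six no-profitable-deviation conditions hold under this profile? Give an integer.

Excellent (own payoff 68.7 − 3.6×2.8 = 58.62): to r=0 gives 18.6 → no gain ✓; to r=2.7 gives 47.9 − 3.6×2.7 = 38.18 → no gain ✓.
Mediocre (own payoff 18.6): to r=2.7 gives 47.9 − 11.3×2.7 = 17.39 → no gain ✓; to r=2.8 gives 68.7 − 11.3×2.8 = 37.06 → profitable ✗.
Good (own payoff 47.9 − 8.8×2.7 = 24.14): to r=0 gives 18.6 → no gain ✓; to r=2.8 gives 68.7 − 8.8×2.8 = 44.06 → profitable ✗.
4 of the 6 constraints hold; not an equilibrium.

4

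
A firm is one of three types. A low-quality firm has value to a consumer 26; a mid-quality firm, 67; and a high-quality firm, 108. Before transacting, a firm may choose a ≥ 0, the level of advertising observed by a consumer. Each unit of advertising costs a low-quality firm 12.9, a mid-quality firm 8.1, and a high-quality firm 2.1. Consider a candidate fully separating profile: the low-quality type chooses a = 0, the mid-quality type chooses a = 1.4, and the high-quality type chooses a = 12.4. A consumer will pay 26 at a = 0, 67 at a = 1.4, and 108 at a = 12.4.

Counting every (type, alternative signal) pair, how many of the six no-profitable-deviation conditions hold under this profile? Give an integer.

5

Mid-quality (own payoff 67 − 8.1×1.4 = 55.66): to a=0 gives 26 → no gain ✓; to a=12.4 gives 108 − 8.1×12.4 = 7.56 → no gain ✓.
Low-quality (own payoff 26): to a=1.4 gives 67 − 12.9×1.4 = 48.94 → profitable ✗; to a=12.4 gives 108 − 12.9×12.4 = -51.96 → no gain ✓.
High-quality (own payoff 108 − 2.1×12.4 = 81.96): to a=0 gives 26 → no gain ✓; to a=1.4 gives 67 − 2.1×1.4 = 64.06 → no gain ✓.
5 of the 6 constraints hold; not an equilibrium.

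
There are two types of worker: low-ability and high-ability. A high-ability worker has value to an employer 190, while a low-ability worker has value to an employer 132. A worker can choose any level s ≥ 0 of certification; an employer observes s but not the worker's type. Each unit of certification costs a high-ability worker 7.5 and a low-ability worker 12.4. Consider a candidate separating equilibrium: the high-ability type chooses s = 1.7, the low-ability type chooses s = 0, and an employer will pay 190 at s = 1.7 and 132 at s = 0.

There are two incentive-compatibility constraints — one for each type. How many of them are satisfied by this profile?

High-ability type: signal → 190 − 7.5 × 1.7 = 177.25; deviate to 0 → 132. IC holds (177.25 ≥ 132).
Low-ability type: stay at 0 → 132; mimic → 190 − 12.4 × 1.7 = 168.92. IC fails (132 < 168.92).
1 of 2 constraints hold, so this profile is not an equilibrium.

1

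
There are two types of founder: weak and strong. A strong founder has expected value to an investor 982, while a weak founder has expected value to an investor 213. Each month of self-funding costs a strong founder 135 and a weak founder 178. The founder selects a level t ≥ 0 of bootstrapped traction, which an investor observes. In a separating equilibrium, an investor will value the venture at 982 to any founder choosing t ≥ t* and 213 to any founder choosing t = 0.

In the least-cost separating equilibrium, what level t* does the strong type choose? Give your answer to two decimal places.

A weak founder choosing t = 0 receives 213.
Imitating at t* instead would pay 982 at cost 178·t*, netting 982 − 178·t*.
Indifference: 213 = 982 − 178·t*, so t* = (982 − 213) / 178 ≈ 4.32.
This is the weak type's binding incentive-compatibility constraint; any t ≥ 4.32 sustains separation on that side.

4.32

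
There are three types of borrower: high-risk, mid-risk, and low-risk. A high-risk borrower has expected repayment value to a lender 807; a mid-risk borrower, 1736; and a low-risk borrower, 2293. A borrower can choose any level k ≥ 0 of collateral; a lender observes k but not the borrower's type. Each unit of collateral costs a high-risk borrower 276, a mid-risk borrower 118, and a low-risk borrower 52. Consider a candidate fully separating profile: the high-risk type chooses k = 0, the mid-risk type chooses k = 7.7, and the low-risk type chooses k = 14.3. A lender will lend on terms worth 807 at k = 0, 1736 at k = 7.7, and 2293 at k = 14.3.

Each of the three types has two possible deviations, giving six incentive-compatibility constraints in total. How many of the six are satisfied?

High-risk (own payoff 807): to k=7.7 gives 1736 − 276×7.7 = -389.2 → no gain ✓; to k=14.3 gives 2293 − 276×14.3 = -1653.8 → no gain ✓.
Low-risk (own payoff 2293 − 52×14.3 = 1549.4): to k=0 gives 807 → no gain ✓; to k=7.7 gives 1736 − 52×7.7 = 1335.6 → no gain ✓.
Mid-risk (own payoff 1736 − 118×7.7 = 827.4): to k=0 gives 807 → no gain ✓; to k=14.3 gives 2293 − 118×14.3 = 605.6 → no gain ✓.
6 of the 6 constraints hold; this profile is a separating equilibrium.

6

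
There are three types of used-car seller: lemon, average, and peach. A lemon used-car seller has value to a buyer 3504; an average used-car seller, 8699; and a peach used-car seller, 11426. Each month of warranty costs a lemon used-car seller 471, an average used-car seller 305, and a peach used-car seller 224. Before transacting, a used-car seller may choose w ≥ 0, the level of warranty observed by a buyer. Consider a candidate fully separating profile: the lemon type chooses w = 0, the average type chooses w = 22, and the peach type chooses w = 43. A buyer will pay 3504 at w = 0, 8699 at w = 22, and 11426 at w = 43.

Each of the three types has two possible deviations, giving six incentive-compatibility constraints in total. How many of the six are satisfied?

Average (own payoff 8699 − 305×22 = 1989): to w=0 gives 3504 → profitable ✗; to w=43 gives 11426 − 305×43 = -1689 → no gain ✓.
Peach (own payoff 11426 − 224×43 = 1794): to w=0 gives 3504 → profitable ✗; to w=22 gives 8699 − 224×22 = 3771 → profitable ✗.
Lemon (own payoff 3504): to w=22 gives 8699 − 471×22 = -1663 → no gain ✓; to w=43 gives 11426 − 471×43 = -8827 → no gain ✓.
3 of the 6 constraints hold; not an equilibrium.

3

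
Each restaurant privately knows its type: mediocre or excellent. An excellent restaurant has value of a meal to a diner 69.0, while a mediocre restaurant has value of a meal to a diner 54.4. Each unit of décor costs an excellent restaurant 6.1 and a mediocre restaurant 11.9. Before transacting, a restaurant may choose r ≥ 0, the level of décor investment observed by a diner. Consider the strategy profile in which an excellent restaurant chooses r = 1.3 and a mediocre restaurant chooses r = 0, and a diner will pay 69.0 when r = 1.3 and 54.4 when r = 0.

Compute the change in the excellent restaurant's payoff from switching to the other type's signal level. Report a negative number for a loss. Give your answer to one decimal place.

-6.7

Playing r = 1.3 the excellent restaurant receives 69.0 − 6.1 × 1.3 = 61.07.
Deviating to r = 0 yields 54.4 instead.
Gain from deviating: 54.4 − 61.07 = -6.67, i.e. -6.7 to one decimal place.
The gain is negative, so the excellent type's incentive-compatibility constraint is satisfied.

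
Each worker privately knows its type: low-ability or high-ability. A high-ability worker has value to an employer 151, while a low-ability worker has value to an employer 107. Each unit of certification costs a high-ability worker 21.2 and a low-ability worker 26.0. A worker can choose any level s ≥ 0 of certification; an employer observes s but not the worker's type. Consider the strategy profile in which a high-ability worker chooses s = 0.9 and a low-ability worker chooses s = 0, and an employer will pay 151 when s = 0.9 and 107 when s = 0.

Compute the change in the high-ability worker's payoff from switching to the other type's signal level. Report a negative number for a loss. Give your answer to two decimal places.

-24.92

Playing s = 0.9 the high-ability worker receives 151 − 21.2 × 0.9 = 131.92.
Deviating to s = 0 yields 107 instead.
Gain from deviating: 107 − 131.92 = -24.92.
The gain is negative, so the high-ability type's incentive-compatibility constraint is satisfied.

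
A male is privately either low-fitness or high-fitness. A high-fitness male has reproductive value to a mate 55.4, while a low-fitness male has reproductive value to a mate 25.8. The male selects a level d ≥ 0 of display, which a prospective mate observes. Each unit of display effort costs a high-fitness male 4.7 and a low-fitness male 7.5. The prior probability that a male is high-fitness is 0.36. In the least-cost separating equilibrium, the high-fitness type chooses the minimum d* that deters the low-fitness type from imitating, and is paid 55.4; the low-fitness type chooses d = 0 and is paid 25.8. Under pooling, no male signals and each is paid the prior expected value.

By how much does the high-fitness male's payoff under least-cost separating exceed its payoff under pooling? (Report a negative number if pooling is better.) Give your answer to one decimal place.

0.4

Least-cost separating signal: d* solves 25.8 = 55.4 − 7.5·d*, so d* = (55.4 − 25.8)/7.5 ≈ 3.9467.
High-fitness type's separating payoff: 55.4 − 4.7 × d* = 55.4 − 4.7 × (55.4 − 25.8)/7.5 = 55.4 − 139.12/7.5 ≈ 36.851.
Pooling payoff: 0.36 × 55.4 + 0.64 × 25.8 = 36.456.
Difference: 36.851 − 36.456 = 0.395, i.e. 0.4 to one decimal place.
The high-fitness type prefers to separate.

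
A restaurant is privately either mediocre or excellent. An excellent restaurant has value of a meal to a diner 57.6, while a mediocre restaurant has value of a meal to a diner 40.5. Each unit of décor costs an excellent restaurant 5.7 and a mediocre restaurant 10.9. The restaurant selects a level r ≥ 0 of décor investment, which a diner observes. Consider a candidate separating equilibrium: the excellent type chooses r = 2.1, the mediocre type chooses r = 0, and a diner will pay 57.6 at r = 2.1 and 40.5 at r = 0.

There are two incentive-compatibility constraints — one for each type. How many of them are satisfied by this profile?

Mediocre type: stay at 0 → 40.5; mimic → 57.6 − 10.9 × 2.1 = 34.71. IC holds (40.5 ≥ 34.71).
Excellent type: signal → 57.6 − 5.7 × 2.1 = 45.63; deviate to 0 → 40.5. IC holds (45.63 ≥ 40.5).
2 of 2 constraints hold, so this is a separating equilibrium.

2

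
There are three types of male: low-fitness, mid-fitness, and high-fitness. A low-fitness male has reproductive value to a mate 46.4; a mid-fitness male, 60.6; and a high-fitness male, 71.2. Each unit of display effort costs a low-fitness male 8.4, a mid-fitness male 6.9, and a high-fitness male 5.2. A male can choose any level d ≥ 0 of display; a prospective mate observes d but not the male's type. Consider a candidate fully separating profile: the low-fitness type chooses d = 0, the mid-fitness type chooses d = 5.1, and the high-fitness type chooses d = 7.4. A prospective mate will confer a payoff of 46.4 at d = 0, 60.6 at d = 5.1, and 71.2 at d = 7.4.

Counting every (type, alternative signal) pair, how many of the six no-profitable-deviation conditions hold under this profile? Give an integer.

Mid-fitness (own payoff 60.6 − 6.9×5.1 = 25.41): to d=0 gives 46.4 → profitable ✗; to d=7.4 gives 71.2 − 6.9×7.4 = 20.14 → no gain ✓.
Low-fitness (own payoff 46.4): to d=5.1 gives 60.6 − 8.4×5.1 = 17.76 → no gain ✓; to d=7.4 gives 71.2 − 8.4×7.4 = 9.04 → no gain ✓.
High-fitness (own payoff 71.2 − 5.2×7.4 = 32.72): to d=0 gives 46.4 → profitable ✗; to d=5.1 gives 60.6 − 5.2×5.1 = 34.08 → profitable ✗.
3 of the 6 constraints hold; not an equilibrium.

3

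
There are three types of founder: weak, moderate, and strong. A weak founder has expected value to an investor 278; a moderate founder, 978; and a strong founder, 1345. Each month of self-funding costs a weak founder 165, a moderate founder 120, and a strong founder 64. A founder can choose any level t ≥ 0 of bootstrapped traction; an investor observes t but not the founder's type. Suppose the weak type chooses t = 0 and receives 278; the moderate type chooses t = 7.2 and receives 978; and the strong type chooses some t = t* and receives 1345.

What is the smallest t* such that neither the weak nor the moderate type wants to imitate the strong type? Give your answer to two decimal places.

Moderate type (on-path payoff 978 − 120×7.2 = 114) won't mimic when 114 ≥ 1345 − 120·t*, i.e. t* ≥ 10.26.
Weak type (on-path payoff 278) won't mimic when 278 ≥ 1345 − 165·t*, i.e. t* ≥ 6.47.
Both must hold, so t* = max(6.47, 10.26) = 10.26. The moderate type's constraint binds.

10.26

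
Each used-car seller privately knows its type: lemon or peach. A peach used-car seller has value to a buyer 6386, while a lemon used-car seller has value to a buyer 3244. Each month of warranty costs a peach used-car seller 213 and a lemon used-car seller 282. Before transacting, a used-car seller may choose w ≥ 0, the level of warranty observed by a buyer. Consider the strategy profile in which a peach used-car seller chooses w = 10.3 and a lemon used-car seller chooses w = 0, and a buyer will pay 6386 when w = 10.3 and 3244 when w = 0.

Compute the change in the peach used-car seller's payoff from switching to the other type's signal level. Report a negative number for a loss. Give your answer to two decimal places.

-948.10

Playing w = 10.3 the peach used-car seller receives 6386 − 213 × 10.3 = 4192.1.
Deviating to w = 0 yields 3244 instead.
Gain from deviating: 3244 − 4192.1 = -948.10.
The gain is negative, so the peach type's incentive-compatibility constraint is satisfied.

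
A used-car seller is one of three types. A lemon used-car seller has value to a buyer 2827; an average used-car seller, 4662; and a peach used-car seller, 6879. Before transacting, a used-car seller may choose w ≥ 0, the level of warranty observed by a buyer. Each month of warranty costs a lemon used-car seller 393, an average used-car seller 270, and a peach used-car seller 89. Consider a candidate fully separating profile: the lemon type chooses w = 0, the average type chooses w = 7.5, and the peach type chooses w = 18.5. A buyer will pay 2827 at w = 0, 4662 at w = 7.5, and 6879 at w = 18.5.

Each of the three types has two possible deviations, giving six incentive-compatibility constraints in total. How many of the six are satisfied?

Peach (own payoff 6879 − 89×18.5 = 5232.5): to w=0 gives 2827 → no gain ✓; to w=7.5 gives 4662 − 89×7.5 = 3994.5 → no gain ✓.
Average (own payoff 4662 − 270×7.5 = 2637): to w=0 gives 2827 → profitable ✗; to w=18.5 gives 6879 − 270×18.5 = 1884 → no gain ✓.
Lemon (own payoff 2827): to w=7.5 gives 4662 − 393×7.5 = 1714.5 → no gain ✓; to w=18.5 gives 6879 − 393×18.5 = -391.5 → no gain ✓.
5 of the 6 constraints hold; not an equilibrium.

5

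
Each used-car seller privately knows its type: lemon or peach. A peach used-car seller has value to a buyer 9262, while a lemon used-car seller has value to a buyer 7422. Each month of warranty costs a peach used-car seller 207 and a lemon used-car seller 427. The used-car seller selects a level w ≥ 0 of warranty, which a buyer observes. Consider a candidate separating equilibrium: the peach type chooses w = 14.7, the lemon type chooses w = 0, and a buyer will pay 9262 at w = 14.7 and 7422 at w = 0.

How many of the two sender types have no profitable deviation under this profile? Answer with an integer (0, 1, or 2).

Lemon type: stay at 0 → 7422; mimic → 9262 − 427 × 14.7 = 2985.1. IC holds (7422 ≥ 2985.1).
Peach type: signal → 9262 − 207 × 14.7 = 6219.1; deviate to 0 → 7422. IC fails (6219.1 < 7422).
1 of 2 constraints hold, so this profile is not an equilibrium.

1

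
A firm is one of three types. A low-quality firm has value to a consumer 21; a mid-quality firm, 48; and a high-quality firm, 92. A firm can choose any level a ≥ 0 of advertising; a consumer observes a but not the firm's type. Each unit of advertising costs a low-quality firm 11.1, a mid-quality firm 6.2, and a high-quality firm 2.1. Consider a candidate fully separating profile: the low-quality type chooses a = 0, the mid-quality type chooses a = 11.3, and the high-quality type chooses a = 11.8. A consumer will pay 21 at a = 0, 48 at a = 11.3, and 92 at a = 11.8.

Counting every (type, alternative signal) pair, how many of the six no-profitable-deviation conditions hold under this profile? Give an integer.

4

High-quality (own payoff 92 − 2.1×11.8 = 67.22): to a=0 gives 21 → no gain ✓; to a=11.3 gives 48 − 2.1×11.3 = 24.27 → no gain ✓.
Low-quality (own payoff 21): to a=11.3 gives 48 − 11.1×11.3 = -77.43 → no gain ✓; to a=11.8 gives 92 − 11.1×11.8 = -38.98 → no gain ✓.
Mid-quality (own payoff 48 − 6.2×11.3 = -22.06): to a=0 gives 21 → profitable ✗; to a=11.8 gives 92 − 6.2×11.8 = 18.84 → profitable ✗.
4 of the 6 constraints hold; not an equilibrium.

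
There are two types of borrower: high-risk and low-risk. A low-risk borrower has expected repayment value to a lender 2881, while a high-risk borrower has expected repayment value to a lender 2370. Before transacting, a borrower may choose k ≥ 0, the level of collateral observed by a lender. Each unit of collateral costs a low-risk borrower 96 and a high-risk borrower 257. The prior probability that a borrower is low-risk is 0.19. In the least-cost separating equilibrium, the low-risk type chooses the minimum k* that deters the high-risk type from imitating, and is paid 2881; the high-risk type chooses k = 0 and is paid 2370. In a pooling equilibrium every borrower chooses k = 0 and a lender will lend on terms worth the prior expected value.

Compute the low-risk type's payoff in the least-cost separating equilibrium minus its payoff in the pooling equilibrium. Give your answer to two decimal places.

Least-cost separating signal: k* solves 2370 = 2881 − 257·k*, so k* = (2881 − 2370)/257 ≈ 1.9883.
Low-risk type's separating payoff: 2881 − 96 × k* = 2881 − 96 × (2881 − 2370)/257 = 2881 − 49056/257 ≈ 2690.1206.
Pooling payoff: 0.19 × 2881 + 0.81 × 2370 = 2467.09.
Difference: 2690.1206 − 2467.09 = 223.0306, i.e. 223.03 to two decimal places.
The low-risk type prefers to separate.

223.03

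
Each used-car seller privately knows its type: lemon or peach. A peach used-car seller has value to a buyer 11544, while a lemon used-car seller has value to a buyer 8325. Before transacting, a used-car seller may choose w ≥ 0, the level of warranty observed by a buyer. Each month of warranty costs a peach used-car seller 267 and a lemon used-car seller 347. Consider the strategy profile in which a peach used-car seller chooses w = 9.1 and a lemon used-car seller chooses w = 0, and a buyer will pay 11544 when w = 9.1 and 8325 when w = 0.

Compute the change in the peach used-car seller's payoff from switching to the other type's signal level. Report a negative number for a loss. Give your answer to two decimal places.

-789.30

Playing w = 9.1 the peach used-car seller receives 11544 − 267 × 9.1 = 9114.3.
Deviating to w = 0 yields 8325 instead.
Gain from deviating: 8325 − 9114.3 = -789.30.
The gain is negative, so the peach type's incentive-compatibility constraint is satisfied.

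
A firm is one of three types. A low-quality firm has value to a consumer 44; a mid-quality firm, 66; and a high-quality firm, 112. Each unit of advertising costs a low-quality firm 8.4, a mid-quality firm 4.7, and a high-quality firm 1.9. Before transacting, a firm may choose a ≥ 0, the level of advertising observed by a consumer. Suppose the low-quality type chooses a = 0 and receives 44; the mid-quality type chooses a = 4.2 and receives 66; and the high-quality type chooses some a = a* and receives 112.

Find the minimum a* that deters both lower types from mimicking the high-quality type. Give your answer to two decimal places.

Mid-quality type (on-path payoff 66 − 4.7×4.2 = 46.26) won't mimic when 46.26 ≥ 112 − 4.7·a*, i.e. a* ≥ 13.99.
Low-quality type (on-path payoff 44) won't mimic when 44 ≥ 112 − 8.4·a*, i.e. a* ≥ 8.10.
Both must hold, so a* = max(8.10, 13.99) = 13.99. The mid-quality type's constraint binds.

13.99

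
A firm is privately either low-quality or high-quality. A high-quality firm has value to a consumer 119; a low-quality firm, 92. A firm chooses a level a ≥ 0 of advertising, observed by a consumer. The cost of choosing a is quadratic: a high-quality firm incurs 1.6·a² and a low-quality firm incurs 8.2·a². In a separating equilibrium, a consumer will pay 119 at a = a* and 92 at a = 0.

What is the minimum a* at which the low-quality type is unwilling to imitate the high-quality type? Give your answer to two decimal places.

The low-quality type at a = 0 receives 92; imitating at a* yields 119 − 8.2·a*².
Indifference: 92 = 119 − 8.2·a*², so a*² = (119 − 92) / 8.2 ≈ 3.2927.
a* = √3.2927 ≈ 1.81.

1.81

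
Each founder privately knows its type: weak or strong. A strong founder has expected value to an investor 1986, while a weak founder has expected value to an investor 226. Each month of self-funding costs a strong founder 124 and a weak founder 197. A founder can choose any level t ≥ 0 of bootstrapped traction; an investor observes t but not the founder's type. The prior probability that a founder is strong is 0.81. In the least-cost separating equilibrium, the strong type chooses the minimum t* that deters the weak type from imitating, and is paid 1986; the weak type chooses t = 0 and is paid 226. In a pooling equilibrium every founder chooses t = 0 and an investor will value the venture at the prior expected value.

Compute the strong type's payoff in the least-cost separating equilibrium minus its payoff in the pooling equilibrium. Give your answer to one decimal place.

Least-cost separating signal: t* solves 226 = 1986 − 197·t*, so t* = (1986 − 226)/197 ≈ 8.9340.
Strong type's separating payoff: 1986 − 124 × t* = 1986 − 124 × (1986 − 226)/197 = 1986 − 218240/197 ≈ 878.183.
Pooling payoff: 0.81 × 1986 + 0.19 × 226 = 1651.6.
Difference: 878.183 − 1651.6 = -773.417, i.e. -773.4 to one decimal place.
The strong type would prefer the pooling outcome.

-773.4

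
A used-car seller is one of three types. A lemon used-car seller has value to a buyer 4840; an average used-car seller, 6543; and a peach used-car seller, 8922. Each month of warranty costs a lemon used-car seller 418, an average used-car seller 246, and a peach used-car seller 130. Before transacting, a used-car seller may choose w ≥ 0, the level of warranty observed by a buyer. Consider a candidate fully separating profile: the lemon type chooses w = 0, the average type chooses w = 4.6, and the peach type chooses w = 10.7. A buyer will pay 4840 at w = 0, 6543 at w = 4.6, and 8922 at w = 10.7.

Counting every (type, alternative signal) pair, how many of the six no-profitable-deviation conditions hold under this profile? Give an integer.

Peach (own payoff 8922 − 130×10.7 = 7531): to w=0 gives 4840 → no gain ✓; to w=4.6 gives 6543 − 130×4.6 = 5945 → no gain ✓.
Lemon (own payoff 4840): to w=4.6 gives 6543 − 418×4.6 = 4620.2 → no gain ✓; to w=10.7 gives 8922 − 418×10.7 = 4449.4 → no gain ✓.
Average (own payoff 6543 − 246×4.6 = 5411.4): to w=0 gives 4840 → no gain ✓; to w=10.7 gives 8922 − 246×10.7 = 6289.8 → profitable ✗.
5 of the 6 constraints hold; not an equilibrium.

5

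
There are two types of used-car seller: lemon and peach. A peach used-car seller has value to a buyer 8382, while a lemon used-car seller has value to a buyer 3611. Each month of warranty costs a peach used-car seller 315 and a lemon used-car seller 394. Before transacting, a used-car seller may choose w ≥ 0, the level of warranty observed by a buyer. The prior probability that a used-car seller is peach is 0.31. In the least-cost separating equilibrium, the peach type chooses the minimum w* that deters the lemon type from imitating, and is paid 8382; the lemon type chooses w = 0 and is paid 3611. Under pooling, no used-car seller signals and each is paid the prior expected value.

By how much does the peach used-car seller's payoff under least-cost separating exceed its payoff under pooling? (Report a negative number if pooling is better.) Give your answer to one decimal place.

Least-cost separating signal: w* solves 3611 = 8382 − 394·w*, so w* = (8382 − 3611)/394 ≈ 12.1091.
Peach type's separating payoff: 8382 − 315 × w* = 8382 − 315 × (8382 − 3611)/394 = 8382 − 1502865/394 ≈ 4567.622.
Pooling payoff: 0.31 × 8382 + 0.69 × 3611 = 5090.01.
Difference: 4567.622 − 5090.01 = -522.388, i.e. -522.4 to one decimal place.
The peach type would prefer the pooling outcome.

-522.4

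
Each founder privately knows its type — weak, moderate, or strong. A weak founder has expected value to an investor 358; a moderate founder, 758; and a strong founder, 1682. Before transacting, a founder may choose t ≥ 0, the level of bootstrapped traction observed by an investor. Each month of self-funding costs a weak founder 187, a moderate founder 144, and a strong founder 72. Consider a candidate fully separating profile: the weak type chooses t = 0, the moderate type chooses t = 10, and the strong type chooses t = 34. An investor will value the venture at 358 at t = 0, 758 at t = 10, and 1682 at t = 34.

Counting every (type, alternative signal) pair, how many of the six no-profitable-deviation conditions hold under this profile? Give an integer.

Moderate (own payoff 758 − 144×10 = -682): to t=0 gives 358 → profitable ✗; to t=34 gives 1682 − 144×34 = -3214 → no gain ✓.
Weak (own payoff 358): to t=10 gives 758 − 187×10 = -1112 → no gain ✓; to t=34 gives 1682 − 187×34 = -4676 → no gain ✓.
Strong (own payoff 1682 − 72×34 = -766): to t=0 gives 358 → profitable ✗; to t=10 gives 758 − 72×10 = 38 → profitable ✗.
3 of the 6 constraints hold; not an equilibrium.

3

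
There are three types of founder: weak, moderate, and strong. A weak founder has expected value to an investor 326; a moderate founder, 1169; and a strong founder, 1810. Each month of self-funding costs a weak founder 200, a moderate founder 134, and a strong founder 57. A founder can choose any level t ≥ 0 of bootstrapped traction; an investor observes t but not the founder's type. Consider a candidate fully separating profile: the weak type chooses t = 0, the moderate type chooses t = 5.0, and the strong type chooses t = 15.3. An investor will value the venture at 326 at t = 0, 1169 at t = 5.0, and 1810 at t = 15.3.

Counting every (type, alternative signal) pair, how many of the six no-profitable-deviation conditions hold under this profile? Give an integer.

6

Moderate (own payoff 1169 − 134×5.0 = 499): to t=0 gives 326 → no gain ✓; to t=15.3 gives 1810 − 134×15.3 = -240.2 → no gain ✓.
Strong (own payoff 1810 − 57×15.3 = 937.9): to t=0 gives 326 → no gain ✓; to t=5.0 gives 1169 − 57×5.0 = 884 → no gain ✓.
Weak (own payoff 326): to t=5.0 gives 1169 − 200×5.0 = 169 → no gain ✓; to t=15.3 gives 1810 − 200×15.3 = -1250 → no gain ✓.
6 of the 6 constraints hold; this profile is a separating equilibrium.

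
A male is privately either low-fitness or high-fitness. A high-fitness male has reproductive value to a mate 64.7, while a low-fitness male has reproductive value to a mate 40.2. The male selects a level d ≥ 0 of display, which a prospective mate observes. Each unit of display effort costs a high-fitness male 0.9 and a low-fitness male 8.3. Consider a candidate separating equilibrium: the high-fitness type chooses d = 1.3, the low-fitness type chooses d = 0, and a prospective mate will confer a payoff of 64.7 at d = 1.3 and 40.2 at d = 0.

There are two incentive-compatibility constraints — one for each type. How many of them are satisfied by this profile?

1

Low-fitness type: stay at 0 → 40.2; mimic → 64.7 − 8.3 × 1.3 = 53.91. IC fails (40.2 < 53.91).
High-fitness type: signal → 64.7 − 0.9 × 1.3 = 63.53; deviate to 0 → 40.2. IC holds (63.53 ≥ 40.2).
1 of 2 constraints hold, so this profile is not an equilibrium.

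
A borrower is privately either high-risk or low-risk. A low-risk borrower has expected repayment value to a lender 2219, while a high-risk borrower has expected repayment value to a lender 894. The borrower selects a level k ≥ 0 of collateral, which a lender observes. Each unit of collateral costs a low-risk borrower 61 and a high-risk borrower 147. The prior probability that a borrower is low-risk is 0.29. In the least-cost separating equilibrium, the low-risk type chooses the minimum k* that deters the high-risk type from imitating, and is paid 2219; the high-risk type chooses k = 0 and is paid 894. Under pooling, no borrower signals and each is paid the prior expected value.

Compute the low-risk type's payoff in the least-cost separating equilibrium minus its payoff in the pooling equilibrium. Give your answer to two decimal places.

Least-cost separating signal: k* solves 894 = 2219 − 147·k*, so k* = (2219 − 894)/147 ≈ 9.0136.
Low-risk type's separating payoff: 2219 − 61 × k* = 2219 − 61 × (2219 − 894)/147 = 2219 − 80825/147 ≈ 1669.1701.
Pooling payoff: 0.29 × 2219 + 0.71 × 894 = 1278.25.
Difference: 1669.1701 − 1278.25 = 390.9201, i.e. 390.92 to two decimal places.
The low-risk type prefers to separate.

390.92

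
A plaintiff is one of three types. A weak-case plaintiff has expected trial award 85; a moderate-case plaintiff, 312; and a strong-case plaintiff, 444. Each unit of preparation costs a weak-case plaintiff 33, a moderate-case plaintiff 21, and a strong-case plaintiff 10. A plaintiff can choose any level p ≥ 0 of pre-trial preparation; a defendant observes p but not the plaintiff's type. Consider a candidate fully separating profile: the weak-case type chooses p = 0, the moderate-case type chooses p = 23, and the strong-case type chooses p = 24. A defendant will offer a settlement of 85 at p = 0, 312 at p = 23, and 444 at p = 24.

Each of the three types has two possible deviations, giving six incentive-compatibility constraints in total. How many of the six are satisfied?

4

Weak-case (own payoff 85): to p=23 gives 312 − 33×23 = -447 → no gain ✓; to p=24 gives 444 − 33×24 = -348 → no gain ✓.
Strong-case (own payoff 444 − 10×24 = 204): to p=0 gives 85 → no gain ✓; to p=23 gives 312 − 10×23 = 82 → no gain ✓.
Moderate-case (own payoff 312 − 21×23 = -171): to p=0 gives 85 → profitable ✗; to p=24 gives 444 − 21×24 = -60 → profitable ✗.
4 of the 6 constraints hold; not an equilibrium.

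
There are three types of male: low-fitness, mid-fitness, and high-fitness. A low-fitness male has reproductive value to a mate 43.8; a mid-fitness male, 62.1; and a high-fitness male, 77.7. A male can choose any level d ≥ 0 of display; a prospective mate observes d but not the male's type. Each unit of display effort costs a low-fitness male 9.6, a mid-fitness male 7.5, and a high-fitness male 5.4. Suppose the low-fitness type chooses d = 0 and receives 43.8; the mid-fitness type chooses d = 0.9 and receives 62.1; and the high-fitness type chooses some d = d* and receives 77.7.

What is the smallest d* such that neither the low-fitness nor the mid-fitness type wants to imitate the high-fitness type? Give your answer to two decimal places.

3.53

Mid-fitness type (on-path payoff 62.1 − 7.5×0.9 = 55.35) won't mimic when 55.35 ≥ 77.7 − 7.5·d*, i.e. d* ≥ 2.98.
Low-fitness type (on-path payoff 43.8) won't mimic when 43.8 ≥ 77.7 − 9.6·d*, i.e. d* ≥ 3.53.
Both must hold, so d* = max(3.53, 2.98) = 3.53. The low-fitness type's constraint binds.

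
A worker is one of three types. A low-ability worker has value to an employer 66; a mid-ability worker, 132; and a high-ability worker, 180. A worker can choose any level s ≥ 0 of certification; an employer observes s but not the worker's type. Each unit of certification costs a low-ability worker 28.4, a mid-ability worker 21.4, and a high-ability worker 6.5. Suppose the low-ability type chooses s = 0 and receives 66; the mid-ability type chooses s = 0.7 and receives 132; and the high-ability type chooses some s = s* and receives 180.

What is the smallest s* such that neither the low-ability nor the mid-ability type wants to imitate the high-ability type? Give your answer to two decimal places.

4.01

Low-ability type (on-path payoff 66) won't mimic when 66 ≥ 180 − 28.4·s*, i.e. s* ≥ 4.01.
Mid-ability type (on-path payoff 132 − 21.4×0.7 = 117.02) won't mimic when 117.02 ≥ 180 − 21.4·s*, i.e. s* ≥ 2.94.
Both must hold, so s* = max(4.01, 2.94) = 4.01. The low-ability type's constraint binds.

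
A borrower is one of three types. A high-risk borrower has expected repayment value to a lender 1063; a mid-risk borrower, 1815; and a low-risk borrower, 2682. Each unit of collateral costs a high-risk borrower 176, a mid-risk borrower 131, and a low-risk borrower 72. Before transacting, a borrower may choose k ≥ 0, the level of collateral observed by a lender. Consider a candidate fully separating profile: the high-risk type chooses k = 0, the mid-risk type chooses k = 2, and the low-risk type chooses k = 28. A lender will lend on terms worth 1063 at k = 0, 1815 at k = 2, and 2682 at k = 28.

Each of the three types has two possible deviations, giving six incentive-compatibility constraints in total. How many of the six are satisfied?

3

Low-risk (own payoff 2682 − 72×28 = 666): to k=0 gives 1063 → profitable ✗; to k=2 gives 1815 − 72×2 = 1671 → profitable ✗.
Mid-risk (own payoff 1815 − 131×2 = 1553): to k=0 gives 1063 → no gain ✓; to k=28 gives 2682 − 131×28 = -986 → no gain ✓.
High-risk (own payoff 1063): to k=2 gives 1815 − 176×2 = 1463 → profitable ✗; to k=28 gives 2682 − 176×28 = -2246 → no gain ✓.
3 of the 6 constraints hold; not an equilibrium.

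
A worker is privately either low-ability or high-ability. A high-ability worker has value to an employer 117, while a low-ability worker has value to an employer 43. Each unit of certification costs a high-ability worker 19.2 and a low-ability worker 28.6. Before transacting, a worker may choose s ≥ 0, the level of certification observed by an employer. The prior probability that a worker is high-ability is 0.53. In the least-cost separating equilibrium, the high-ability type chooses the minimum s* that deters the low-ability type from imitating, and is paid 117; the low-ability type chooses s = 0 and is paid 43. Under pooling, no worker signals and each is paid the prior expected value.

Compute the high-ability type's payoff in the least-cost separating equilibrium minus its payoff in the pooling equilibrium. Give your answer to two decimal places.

Least-cost separating signal: s* solves 43 = 117 − 28.6·s*, so s* = (117 − 43)/28.6 ≈ 2.5874.
High-ability type's separating payoff: 117 − 19.2 × s* = 117 − 19.2 × (117 − 43)/28.6 = 117 − 1420.8/28.6 ≈ 67.3217.
Pooling payoff: 0.53 × 117 + 0.47 × 43 = 82.22.
Difference: 67.3217 − 82.22 = -14.8983, i.e. -14.90 to two decimal places.
The high-ability type would prefer the pooling outcome.

-14.90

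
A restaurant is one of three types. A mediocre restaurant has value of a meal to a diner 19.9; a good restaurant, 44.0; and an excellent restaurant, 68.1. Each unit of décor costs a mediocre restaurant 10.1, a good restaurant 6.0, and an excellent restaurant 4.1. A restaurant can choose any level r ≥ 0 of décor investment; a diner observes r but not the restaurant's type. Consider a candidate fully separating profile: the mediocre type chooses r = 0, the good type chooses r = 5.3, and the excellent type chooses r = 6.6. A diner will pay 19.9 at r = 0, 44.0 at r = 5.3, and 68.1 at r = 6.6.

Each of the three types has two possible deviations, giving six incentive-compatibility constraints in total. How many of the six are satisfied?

Mediocre (own payoff 19.9): to r=5.3 gives 44.0 − 10.1×5.3 = -9.53 → no gain ✓; to r=6.6 gives 68.1 − 10.1×6.6 = 1.44 → no gain ✓.
Excellent (own payoff 68.1 − 4.1×6.6 = 41.04): to r=0 gives 19.9 → no gain ✓; to r=5.3 gives 44.0 − 4.1×5.3 = 22.27 → no gain ✓.
Good (own payoff 44.0 − 6.0×5.3 = 12.2): to r=0 gives 19.9 → profitable ✗; to r=6.6 gives 68.1 − 6.0×6.6 = 28.5 → profitable ✗.
4 of the 6 constraints hold; not an equilibrium.

4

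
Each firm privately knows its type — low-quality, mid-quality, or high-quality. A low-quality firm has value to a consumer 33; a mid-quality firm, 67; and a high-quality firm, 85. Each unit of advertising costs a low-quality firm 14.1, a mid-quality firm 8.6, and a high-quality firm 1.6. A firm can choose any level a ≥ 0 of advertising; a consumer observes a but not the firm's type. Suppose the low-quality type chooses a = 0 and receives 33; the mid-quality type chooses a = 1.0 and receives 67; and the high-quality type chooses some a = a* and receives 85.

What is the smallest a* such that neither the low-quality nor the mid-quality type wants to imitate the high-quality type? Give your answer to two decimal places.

Mid-quality type (on-path payoff 67 − 8.6×1.0 = 58.4) won't mimic when 58.4 ≥ 85 − 8.6·a*, i.e. a* ≥ 3.09.
Low-quality type (on-path payoff 33) won't mimic when 33 ≥ 85 − 14.1·a*, i.e. a* ≥ 3.69.
Both must hold, so a* = max(3.69, 3.09) = 3.69. The low-quality type's constraint binds.

3.69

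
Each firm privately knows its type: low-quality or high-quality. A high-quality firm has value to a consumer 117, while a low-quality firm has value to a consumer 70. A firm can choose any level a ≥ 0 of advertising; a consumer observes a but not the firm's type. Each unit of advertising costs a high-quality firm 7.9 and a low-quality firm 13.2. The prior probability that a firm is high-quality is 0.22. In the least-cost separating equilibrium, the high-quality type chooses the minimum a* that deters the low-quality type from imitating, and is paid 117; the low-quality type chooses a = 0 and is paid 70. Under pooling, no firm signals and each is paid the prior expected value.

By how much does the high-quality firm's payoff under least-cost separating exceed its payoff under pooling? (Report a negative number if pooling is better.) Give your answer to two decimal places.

8.53

Least-cost separating signal: a* solves 70 = 117 − 13.2·a*, so a* = (117 − 70)/13.2 ≈ 3.5606.
High-quality type's separating payoff: 117 − 7.9 × a* = 117 − 7.9 × (117 − 70)/13.2 = 117 − 371.3/13.2 ≈ 88.8712.
Pooling payoff: 0.22 × 117 + 0.78 × 70 = 80.34.
Difference: 88.8712 − 80.34 = 8.5312, i.e. 8.53 to two decimal places.
The high-quality type prefers to separate.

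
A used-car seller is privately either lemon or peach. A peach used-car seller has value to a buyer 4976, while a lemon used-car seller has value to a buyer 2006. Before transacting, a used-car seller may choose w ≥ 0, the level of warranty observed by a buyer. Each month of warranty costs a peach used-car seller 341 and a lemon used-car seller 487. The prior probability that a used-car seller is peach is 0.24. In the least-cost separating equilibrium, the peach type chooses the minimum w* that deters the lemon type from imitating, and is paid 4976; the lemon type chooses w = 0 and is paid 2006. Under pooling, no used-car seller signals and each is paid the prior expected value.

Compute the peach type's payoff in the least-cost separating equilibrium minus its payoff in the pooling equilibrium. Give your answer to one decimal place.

Least-cost separating signal: w* solves 2006 = 4976 − 487·w*, so w* = (4976 − 2006)/487 ≈ 6.0986.
Peach type's separating payoff: 4976 − 341 × w* = 4976 − 341 × (4976 − 2006)/487 = 4976 − 1012770/487 ≈ 2896.390.
Pooling payoff: 0.24 × 4976 + 0.76 × 2006 = 2718.8.
Difference: 2896.390 − 2718.8 = 177.59, i.e. 177.6 to one decimal place.
The peach type prefers to separate.

177.6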